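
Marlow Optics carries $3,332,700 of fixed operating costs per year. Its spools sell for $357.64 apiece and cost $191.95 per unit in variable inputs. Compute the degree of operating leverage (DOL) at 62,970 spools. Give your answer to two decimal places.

At 62,970 units, contribution = 62,970 × $165.69 = $10,433,499.30.
Operating income = contribution − fixed costs = $10,433,499.30 − $3,332,700 = $7,100,799.30.
Degree of operating leverage = $10,433,499.30 / $7,100,799.30 = 1.4693.

1.47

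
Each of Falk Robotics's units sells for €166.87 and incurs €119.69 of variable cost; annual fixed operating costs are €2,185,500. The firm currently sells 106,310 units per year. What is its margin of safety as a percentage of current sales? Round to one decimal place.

Contribution margin per unit = €166.87 − €119.69 = €47.18. Break-even units = €2,185,500 ÷ €47.18 = 46,322.59; break-even revenue = 46,322.59 × €166.87 = €7,729,851.31.
Actual sales revenue = 106,310 × €166.87 = €17,739,949.70.
Margin of safety = (€17,739,949.70 − €7,729,851.31) ÷ €17,739,949.70 = 56.4%.

56.4%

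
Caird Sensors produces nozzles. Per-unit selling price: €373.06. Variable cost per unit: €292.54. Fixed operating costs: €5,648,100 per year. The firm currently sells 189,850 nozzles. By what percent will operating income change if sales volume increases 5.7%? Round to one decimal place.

+9.0%

Contribution at this volume is 189,850 × €80.52 = €15,286,722.00.
Subtracting fixed costs: EBIT = €15,286,722.00 − €5,648,100 = €9,638,622.00.
DOL = contribution ÷ EBIT = €15,286,722.00 ÷ €9,638,622.00 = 1.5860.
%ΔEBIT = DOL × %ΔSales = 1.5860 × +5.7% = +9.0%.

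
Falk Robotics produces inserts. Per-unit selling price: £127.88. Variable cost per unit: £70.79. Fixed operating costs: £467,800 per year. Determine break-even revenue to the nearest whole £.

£1,047,859

Contribution margin per unit = £127.88 − £70.79 = £57.09, a CM ratio of £57.09 ÷ £127.88 = 0.4464.
Break-even sales = FC ÷ CM ratio = £467,800 × £127.88 / £57.09 = £1,047,859.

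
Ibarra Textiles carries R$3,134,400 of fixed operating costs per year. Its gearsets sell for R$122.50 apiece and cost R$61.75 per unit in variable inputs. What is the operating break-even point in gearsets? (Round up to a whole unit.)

Contribution margin per unit = R$122.50 − R$61.75 = R$60.75.
Break-even volume = fixed costs ÷ CM per unit = R$3,134,400 ÷ R$60.75 = 51,595.06, so 51,596 gearsets.

51,596 gearsets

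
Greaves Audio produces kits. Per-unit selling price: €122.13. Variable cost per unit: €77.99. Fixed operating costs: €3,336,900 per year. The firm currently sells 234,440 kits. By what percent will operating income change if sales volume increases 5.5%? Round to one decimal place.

Contribution at this volume is 234,440 × €44.14 = €10,348,181.60.
Subtracting fixed costs: EBIT = €10,348,181.60 − €3,336,900 = €7,011,281.60.
Degree of operating leverage = €10,348,181.60 / €7,011,281.60 = 1.4759.
So EBIT moves 1.4759 × (+5.5%) = +8.1%.

+8.1%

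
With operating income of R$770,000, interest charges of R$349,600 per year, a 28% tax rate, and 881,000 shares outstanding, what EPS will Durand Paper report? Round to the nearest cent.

R$0.34

Pre-tax income = R$770,000 − R$349,600.00 = R$420,400.00.
After tax at 28%: net income = R$420,400.00 × 0.72 = R$302,688.00.
EPS = R$302,688.00 ÷ 881,000 = R$0.34.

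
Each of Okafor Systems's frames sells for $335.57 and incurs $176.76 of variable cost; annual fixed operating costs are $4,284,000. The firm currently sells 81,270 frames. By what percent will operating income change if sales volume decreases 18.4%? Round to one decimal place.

At 81,270 units, contribution = 81,270 × $158.81 = $12,906,488.70.
Subtracting fixed costs: EBIT = $12,906,488.70 − $4,284,000 = $8,622,488.70.
Degree of operating leverage = $12,906,488.70 / $8,622,488.70 = 1.4968.
So EBIT moves 1.4968 × (-18.4%) = -27.5%.

-27.5%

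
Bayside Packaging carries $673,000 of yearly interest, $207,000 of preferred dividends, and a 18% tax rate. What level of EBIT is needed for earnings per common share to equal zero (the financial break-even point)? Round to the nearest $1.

Preferred dividends are paid after tax, so their pre-tax equivalent is $207,000 ÷ (1 − 0.18) = $252,439.02.
Financial break-even EBIT = interest + D_p ÷ (1 − t) = $673,000 + $252,439.02 = $925,439.02.

$925,439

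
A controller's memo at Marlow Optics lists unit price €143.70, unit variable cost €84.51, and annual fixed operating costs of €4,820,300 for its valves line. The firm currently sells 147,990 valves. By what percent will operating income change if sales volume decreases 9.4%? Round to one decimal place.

At 147,990 units, contribution = 147,990 × €59.19 = €8,759,528.10.
EBIT = €8,759,528.10 − €4,820,300 = €3,939,228.10.
So DOL = total CM / EBIT = €8,759,528.10 / €3,939,228.10 = 2.2237.
%ΔEBIT = DOL × %ΔSales = 2.2237 × -9.4% = -20.9%.

-20.9%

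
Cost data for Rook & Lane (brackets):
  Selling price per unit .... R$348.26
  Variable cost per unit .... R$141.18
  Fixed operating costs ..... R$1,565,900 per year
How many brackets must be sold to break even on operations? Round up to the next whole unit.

7,562 brackets

Contribution margin per unit = R$348.26 − R$141.18 = R$207.08.
Break-even Q = R$1,565,900 / R$207.08 = 7,561.81 → 7,562 brackets.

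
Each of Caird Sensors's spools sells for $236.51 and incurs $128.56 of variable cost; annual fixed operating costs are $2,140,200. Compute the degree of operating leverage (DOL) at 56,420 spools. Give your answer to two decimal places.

1.54

At 56,420 units, contribution = 56,420 × $107.95 = $6,090,539.00.
Subtracting fixed costs: EBIT = $6,090,539.00 − $2,140,200 = $3,950,339.00.
So DOL = total CM / EBIT = $6,090,539.00 / $3,950,339.00 = 1.5418.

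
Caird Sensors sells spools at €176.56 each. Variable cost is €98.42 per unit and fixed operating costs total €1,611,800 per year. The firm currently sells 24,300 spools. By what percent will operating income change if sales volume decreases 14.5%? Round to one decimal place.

-95.9%

At 24,300 units, contribution = 24,300 × €78.14 = €1,898,802.00.
Subtracting fixed costs: EBIT = €1,898,802.00 − €1,611,800 = €287,002.00.
DOL = contribution ÷ EBIT = €1,898,802.00 ÷ €287,002.00 = 6.6160.
Operating income changes by 6.6160 × -14.5% = -95.9%.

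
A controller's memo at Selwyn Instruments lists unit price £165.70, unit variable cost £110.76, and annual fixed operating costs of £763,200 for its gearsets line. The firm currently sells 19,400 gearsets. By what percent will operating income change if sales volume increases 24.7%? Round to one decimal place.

Total contribution margin = 19,400 × £54.94 = £1,065,836.00.
EBIT = £1,065,836.00 − £763,200 = £302,636.00.
Degree of operating leverage = £1,065,836.00 / £302,636.00 = 3.5218.
So EBIT moves 3.5218 × (+24.7%) = +87.0%.

+87.0%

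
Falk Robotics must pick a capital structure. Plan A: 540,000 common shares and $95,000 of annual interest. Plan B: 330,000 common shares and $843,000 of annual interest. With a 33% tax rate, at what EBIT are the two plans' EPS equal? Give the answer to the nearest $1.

At indifference, (EBIT − 95,000)(1 − t)/540,000 = (EBIT − 843,000)(1 − t)/330,000.
The (1 − t) factor cancels: (EBIT − 95,000) × 330,000 = (EBIT − 843,000) × 540,000.
EBIT × (540,000 − 330,000) = 843,000 × 540,000 − 95,000 × 330,000 = 423,870,000,000, so EBIT = 423,870,000,000 ÷ 210,000 = 2,018,428.57.

$2,018,429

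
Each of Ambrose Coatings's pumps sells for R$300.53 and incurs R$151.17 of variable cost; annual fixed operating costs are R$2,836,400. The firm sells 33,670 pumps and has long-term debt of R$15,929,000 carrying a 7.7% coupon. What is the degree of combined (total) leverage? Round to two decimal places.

Contribution at this volume is 33,670 × R$149.36 = R$5,028,951.20.
EBIT = R$5,028,951.20 − R$2,836,400 = R$2,192,551.20. Interest = R$1,226,533.00.
DOL = R$5,028,951.20 ÷ R$2,192,551.20 = 2.2937; DFL = R$2,192,551.20 ÷ R$966,018.20 = 2.2697.
DCL = DOL × DFL = 2.2937 × 2.2697 = 5.2060.

5.21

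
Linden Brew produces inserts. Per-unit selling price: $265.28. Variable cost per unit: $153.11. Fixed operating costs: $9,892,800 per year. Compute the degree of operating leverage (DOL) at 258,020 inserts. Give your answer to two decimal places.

At 258,020 units, contribution = 258,020 × $112.17 = $28,942,103.40.
EBIT = $28,942,103.40 − $9,892,800 = $19,049,303.40.
Degree of operating leverage = $28,942,103.40 / $19,049,303.40 = 1.5193.

1.52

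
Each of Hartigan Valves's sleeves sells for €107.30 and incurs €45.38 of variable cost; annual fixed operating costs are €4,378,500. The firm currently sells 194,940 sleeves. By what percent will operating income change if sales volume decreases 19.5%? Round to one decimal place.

-30.6%

At 194,940 units, contribution = 194,940 × €61.92 = €12,070,684.80.
Operating income = contribution − fixed costs = €12,070,684.80 − €4,378,500 = €7,692,184.80.
Degree of operating leverage = €12,070,684.80 / €7,692,184.80 = 1.5692.
%ΔEBIT = DOL × %ΔSales = 1.5692 × -19.5% = -30.6%.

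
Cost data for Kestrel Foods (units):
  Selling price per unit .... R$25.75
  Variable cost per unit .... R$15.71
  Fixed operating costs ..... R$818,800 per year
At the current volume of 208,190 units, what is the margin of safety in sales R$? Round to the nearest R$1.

R$3,260,883

Each unit contributes R$25.75 − R$15.71 = R$10.04. Break-even units = R$818,800 ÷ R$10.04 = 81,553.78; break-even revenue = 81,553.78 × R$25.75 = R$2,100,009.96.
Current sales = 208,190 × R$25.75 = R$5,360,892.50.
Margin of safety = R$5,360,892.50 − R$2,100,009.96 = R$3,260,883.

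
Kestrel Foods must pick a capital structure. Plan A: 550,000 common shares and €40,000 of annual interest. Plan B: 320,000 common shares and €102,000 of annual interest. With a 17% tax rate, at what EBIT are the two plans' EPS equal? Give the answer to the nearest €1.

€188,261

At indifference, (EBIT − 40,000)(1 − t)/550,000 = (EBIT − 102,000)(1 − t)/320,000.
The (1 − t) factor cancels: (EBIT − 40,000) × 320,000 = (EBIT − 102,000) × 550,000.
Solving, EBIT = (102,000·550,000 − 40,000·320,000) / (550,000 − 320,000) = 43,300,000,000 / 230,000 = 188,260.87.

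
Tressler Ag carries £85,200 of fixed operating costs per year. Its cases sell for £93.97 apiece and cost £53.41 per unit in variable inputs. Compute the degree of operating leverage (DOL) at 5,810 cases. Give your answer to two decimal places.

1.57

Total contribution margin = 5,810 × £40.56 = £235,653.60.
Operating income = contribution − fixed costs = £235,653.60 − £85,200 = £150,453.60.
Degree of operating leverage = £235,653.60 / £150,453.60 = 1.5663.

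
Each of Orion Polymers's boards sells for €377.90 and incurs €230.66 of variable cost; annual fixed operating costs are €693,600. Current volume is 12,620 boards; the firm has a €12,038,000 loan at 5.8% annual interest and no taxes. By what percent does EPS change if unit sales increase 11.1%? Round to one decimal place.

Contribution at this volume is 12,620 × €147.24 = €1,858,168.80.
Subtracting fixed costs: EBIT = €1,858,168.80 − €693,600 = €1,164,568.80.
After interest of €698,204.00, pre-tax earnings = €466,364.80.
Degree of combined leverage = contribution ÷ (EBIT − I) = €1,858,168.80 ÷ €466,364.80 = 3.9844.
EPS therefore changes by 3.9844 × (+11.1%) = +44.2%.

+44.2%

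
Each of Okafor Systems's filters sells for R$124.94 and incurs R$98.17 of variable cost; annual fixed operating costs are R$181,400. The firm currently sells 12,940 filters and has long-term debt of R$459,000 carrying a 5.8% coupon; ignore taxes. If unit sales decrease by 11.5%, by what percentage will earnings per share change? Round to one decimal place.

Contribution at this volume is 12,940 × R$26.77 = R$346,403.80.
Subtracting fixed costs: EBIT = R$346,403.80 − R$181,400 = R$165,003.80.
Interest = R$26,622.00, so EBIT − I = R$138,381.80.
DCL = total CM / (EBIT − I) = R$346,403.80 / R$138,381.80 = 2.5032.
%ΔEPS = DCL × %ΔSales = 2.5032 × -11.5% = -28.8%.

-28.8%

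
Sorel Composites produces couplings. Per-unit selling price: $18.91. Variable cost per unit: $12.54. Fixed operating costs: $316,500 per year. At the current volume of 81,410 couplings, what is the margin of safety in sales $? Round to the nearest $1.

Unit CM = price − variable cost = $18.91 − $12.54 = $6.37. Break-even units = $316,500 ÷ $6.37 = 49,686.03; break-even revenue = 49,686.03 × $18.91 = $939,562.79.
Current sales = 81,410 × $18.91 = $1,539,463.10.
Margin of safety = $1,539,463.10 − $939,562.79 = $599,900.

$599,900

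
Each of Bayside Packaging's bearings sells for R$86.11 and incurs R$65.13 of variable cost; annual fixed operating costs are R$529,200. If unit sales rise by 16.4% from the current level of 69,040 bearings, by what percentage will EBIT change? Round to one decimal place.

+25.8%

At 69,040 units, contribution = 69,040 × R$20.98 = R$1,448,459.20.
Subtracting fixed costs: EBIT = R$1,448,459.20 − R$529,200 = R$919,259.20.
So DOL = total CM / EBIT = R$1,448,459.20 / R$919,259.20 = 1.5757.
%ΔEBIT = DOL × %ΔSales = 1.5757 × +16.4% = +25.8%.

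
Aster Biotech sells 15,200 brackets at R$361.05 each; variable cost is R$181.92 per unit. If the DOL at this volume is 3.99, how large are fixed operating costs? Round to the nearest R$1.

Total contribution margin = 15,200 × R$179.13 = R$2,722,776.00.
DOL = contribution / EBIT, so EBIT = R$2,722,776.00 / 3.99 = R$682,400.00.
Fixed costs = CM − EBIT = R$2,722,776.00 − R$682,400.00 = R$2,040,376.

R$2,040,376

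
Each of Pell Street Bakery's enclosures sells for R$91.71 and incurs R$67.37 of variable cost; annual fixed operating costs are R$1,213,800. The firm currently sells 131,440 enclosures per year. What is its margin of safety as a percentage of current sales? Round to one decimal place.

62.1%

Contribution margin per unit = R$91.71 − R$67.37 = R$24.34. Break-even units = R$1,213,800 ÷ R$24.34 = 49,868.53; break-even revenue = 49,868.53 × R$91.71 = R$4,573,442.81.
Actual sales revenue = 131,440 × R$91.71 = R$12,054,362.40.
Margin of safety = (R$12,054,362.40 − R$4,573,442.81) ÷ R$12,054,362.40 = 62.1%.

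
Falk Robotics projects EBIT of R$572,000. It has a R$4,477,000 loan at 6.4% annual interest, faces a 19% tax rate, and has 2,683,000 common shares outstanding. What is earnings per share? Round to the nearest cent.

R$0.09

Pre-tax income = R$572,000 − R$286,528.00 = R$285,472.00.
After tax at 19%: net income = R$285,472.00 × 0.81 = R$231,232.32.
Per share: R$231,232.32 / 2,683,000 shares = R$0.09.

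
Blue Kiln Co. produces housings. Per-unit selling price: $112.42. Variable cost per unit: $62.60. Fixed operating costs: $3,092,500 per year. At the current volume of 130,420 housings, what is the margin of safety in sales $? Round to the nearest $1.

$7,683,518

Unit CM = price − variable cost = $112.42 − $62.60 = $49.82. Break-even units = $3,092,500 ÷ $49.82 = 62,073.46; break-even revenue = 62,073.46 × $112.42 = $6,978,298.88.
Current sales = 130,420 × $112.42 = $14,661,816.40.
Margin of safety = $14,661,816.40 − $6,978,298.88 = $7,683,518.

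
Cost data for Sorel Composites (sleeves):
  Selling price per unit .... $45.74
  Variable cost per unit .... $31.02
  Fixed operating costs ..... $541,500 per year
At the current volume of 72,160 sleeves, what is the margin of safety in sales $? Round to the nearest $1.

$1,617,975

Contribution margin per unit = $45.74 − $31.02 = $14.72. Break-even units = $541,500 ÷ $14.72 = 36,786.68; break-even revenue = 36,786.68 × $45.74 = $1,682,622.96.
Actual sales revenue = 72,160 × $45.74 = $3,300,598.40.
Margin of safety = $3,300,598.40 − $1,682,622.96 = $1,617,975.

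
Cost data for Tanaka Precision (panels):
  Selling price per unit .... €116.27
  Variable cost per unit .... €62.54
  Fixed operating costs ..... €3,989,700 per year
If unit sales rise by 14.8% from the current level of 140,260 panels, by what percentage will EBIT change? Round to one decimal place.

+31.4%

At 140,260 units, contribution = 140,260 × €53.73 = €7,536,169.80.
Operating income = contribution − fixed costs = €7,536,169.80 − €3,989,700 = €3,546,469.80.
Degree of operating leverage = €7,536,169.80 / €3,546,469.80 = 2.1250.
Operating income changes by 2.1250 × +14.8% = +31.4%.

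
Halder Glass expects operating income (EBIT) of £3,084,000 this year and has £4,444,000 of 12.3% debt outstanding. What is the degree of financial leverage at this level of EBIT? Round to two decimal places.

Annual interest charges come to £546,612.00.
DFL = EBIT ÷ (EBIT − I) = £3,084,000 ÷ (£3,084,000 − £546,612.00) = £3,084,000 ÷ £2,537,388.00 = 1.2154.

1.22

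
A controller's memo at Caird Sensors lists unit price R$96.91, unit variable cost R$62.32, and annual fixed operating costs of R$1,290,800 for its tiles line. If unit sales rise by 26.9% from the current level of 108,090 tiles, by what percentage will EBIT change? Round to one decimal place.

+41.1%

Contribution at this volume is 108,090 × R$34.59 = R$3,738,833.10.
Subtracting fixed costs: EBIT = R$3,738,833.10 − R$1,290,800 = R$2,448,033.10.
So DOL = total CM / EBIT = R$3,738,833.10 / R$2,448,033.10 = 1.5273.
%ΔEBIT = DOL × %ΔSales = 1.5273 × +26.9% = +41.1%.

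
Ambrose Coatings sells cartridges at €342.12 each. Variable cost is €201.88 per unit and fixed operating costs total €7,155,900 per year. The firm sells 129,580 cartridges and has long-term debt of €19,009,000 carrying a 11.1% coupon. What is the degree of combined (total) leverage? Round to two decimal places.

2.04

Total contribution margin = 129,580 × €140.24 = €18,172,299.20.
EBIT = €18,172,299.20 − €7,155,900 = €11,016,399.20. Interest = €2,109,999.00.
DOL = €18,172,299.20 ÷ €11,016,399.20 = 1.6496; DFL = €11,016,399.20 ÷ €8,906,400.20 = 1.2369.
DCL = DOL × DFL = 1.6496 × 1.2369 = 2.0404.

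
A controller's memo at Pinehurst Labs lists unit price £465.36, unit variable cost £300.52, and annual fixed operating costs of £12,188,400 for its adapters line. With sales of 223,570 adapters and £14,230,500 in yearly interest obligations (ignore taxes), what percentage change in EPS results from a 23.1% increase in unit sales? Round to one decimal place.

+81.6%

Total contribution margin = 223,570 × £164.84 = £36,853,278.80.
Operating income = contribution − fixed costs = £36,853,278.80 − £12,188,400 = £24,664,878.80.
Interest = £14,230,500.00, so EBIT − I = £10,434,378.80.
Degree of combined leverage = contribution ÷ (EBIT − I) = £36,853,278.80 ÷ £10,434,378.80 = 3.5319.
%ΔEPS = DCL × %ΔSales = 3.5319 × +23.1% = +81.6%.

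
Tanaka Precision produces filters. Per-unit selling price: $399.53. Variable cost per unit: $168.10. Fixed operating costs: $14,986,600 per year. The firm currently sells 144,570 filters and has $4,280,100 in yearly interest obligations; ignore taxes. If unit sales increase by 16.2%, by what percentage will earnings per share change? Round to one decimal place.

At 144,570 units, contribution = 144,570 × $231.43 = $33,457,835.10.
Subtracting fixed costs: EBIT = $33,457,835.10 − $14,986,600 = $18,471,235.10.
Interest = $4,280,100.00, so EBIT − I = $14,191,135.10.
DCL = total CM / (EBIT − I) = $33,457,835.10 / $14,191,135.10 = 2.3577.
%ΔEPS = DCL × %ΔSales = 2.3577 × +16.2% = +38.2%.

+38.2%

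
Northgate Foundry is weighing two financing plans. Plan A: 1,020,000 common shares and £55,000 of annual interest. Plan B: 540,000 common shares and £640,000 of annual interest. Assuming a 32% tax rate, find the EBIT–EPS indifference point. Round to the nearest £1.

Set EPS_A = EPS_B: (EBIT − £55,000)(1 − 0.32) ÷ 1,020,000 = (EBIT − £640,000)(1 − 0.32) ÷ 540,000.
Cancelling (1 − t) and cross-multiplying: 540,000·(EBIT − 55,000) = 1,020,000·(EBIT − 640,000).
Solving, EBIT = (640,000·1,020,000 − 55,000·540,000) / (1,020,000 − 540,000) = 623,100,000,000 / 480,000 = 1,298,125.00.

£1,298,125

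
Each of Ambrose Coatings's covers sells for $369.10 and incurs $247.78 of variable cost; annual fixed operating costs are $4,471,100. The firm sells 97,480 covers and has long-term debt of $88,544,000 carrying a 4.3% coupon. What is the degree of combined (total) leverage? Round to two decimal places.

3.33

Contribution at this volume is 97,480 × $121.32 = $11,826,273.60.
EBIT = $11,826,273.60 − $4,471,100 = $7,355,173.60. Interest = $3,807,392.00, so EBIT − I = $3,547,781.60.
DCL = contribution ÷ (EBIT − I) = $11,826,273.60 ÷ $3,547,781.60 = 3.3334.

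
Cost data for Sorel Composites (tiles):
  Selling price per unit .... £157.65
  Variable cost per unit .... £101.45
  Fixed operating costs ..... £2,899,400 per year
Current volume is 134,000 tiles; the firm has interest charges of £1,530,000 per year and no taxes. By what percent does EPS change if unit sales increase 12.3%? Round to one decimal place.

+29.9%

Total contribution margin = 134,000 × £56.20 = £7,530,800.00.
Operating income = contribution − fixed costs = £7,530,800.00 − £2,899,400 = £4,631,400.00.
After interest of £1,530,000.00, pre-tax earnings = £3,101,400.00.
Degree of combined leverage = contribution ÷ (EBIT − I) = £7,530,800.00 ÷ £3,101,400.00 = 2.4282.
%ΔEPS = DCL × %ΔSales = 2.4282 × +12.3% = +29.9%.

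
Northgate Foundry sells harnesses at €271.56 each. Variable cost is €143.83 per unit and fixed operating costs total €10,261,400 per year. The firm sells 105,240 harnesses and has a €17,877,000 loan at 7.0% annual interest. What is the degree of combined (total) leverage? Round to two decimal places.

Contribution at this volume is 105,240 × €127.73 = €13,442,305.20.
Subtracting fixed costs: EBIT = €13,442,305.20 − €10,261,400 = €3,180,905.20. Interest = €1,251,390.00.
DOL = €13,442,305.20 ÷ €3,180,905.20 = 4.2259; DFL = €3,180,905.20 ÷ €1,929,515.20 = 1.6486.
DCL = DOL × DFL = 4.2259 × 1.6486 = 6.9668.

6.97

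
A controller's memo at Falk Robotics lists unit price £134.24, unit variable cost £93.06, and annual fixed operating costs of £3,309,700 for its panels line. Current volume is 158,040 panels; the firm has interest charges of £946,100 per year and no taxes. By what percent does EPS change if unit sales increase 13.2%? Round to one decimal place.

At 158,040 units, contribution = 158,040 × £41.18 = £6,508,087.20.
Operating income = contribution − fixed costs = £6,508,087.20 − £3,309,700 = £3,198,387.20.
Interest = £946,100.00, so EBIT − I = £2,252,287.20.
DCL = total CM / (EBIT − I) = £6,508,087.20 / £2,252,287.20 = 2.8895.
EPS therefore changes by 2.8895 × (+13.2%) = +38.1%.

+38.1%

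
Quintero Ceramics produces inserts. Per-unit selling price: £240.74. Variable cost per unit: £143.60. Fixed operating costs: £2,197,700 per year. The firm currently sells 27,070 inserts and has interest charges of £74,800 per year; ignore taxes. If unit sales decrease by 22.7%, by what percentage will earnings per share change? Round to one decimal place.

-167.2%

Contribution at this volume is 27,070 × £97.14 = £2,629,579.80.
Subtracting fixed costs: EBIT = £2,629,579.80 − £2,197,700 = £431,879.80.
After interest of £74,800.00, pre-tax earnings = £357,079.80.
Degree of combined leverage = contribution ÷ (EBIT − I) = £2,629,579.80 ÷ £357,079.80 = 7.3641.
EPS therefore changes by 7.3641 × (-22.7%) = -167.2%.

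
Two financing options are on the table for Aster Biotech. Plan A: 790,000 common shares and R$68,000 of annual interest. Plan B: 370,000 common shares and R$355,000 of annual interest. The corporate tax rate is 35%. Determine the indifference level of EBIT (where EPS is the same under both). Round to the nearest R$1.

Set EPS_A = EPS_B: (EBIT − R$68,000)(1 − 0.35) ÷ 790,000 = (EBIT − R$355,000)(1 − 0.35) ÷ 370,000.
Cancelling (1 − t) and cross-multiplying: 370,000·(EBIT − 68,000) = 790,000·(EBIT − 355,000).
EBIT × (790,000 − 370,000) = 355,000 × 790,000 − 68,000 × 370,000 = 255,290,000,000, so EBIT = 255,290,000,000 ÷ 420,000 = 607,833.33.

R$607,833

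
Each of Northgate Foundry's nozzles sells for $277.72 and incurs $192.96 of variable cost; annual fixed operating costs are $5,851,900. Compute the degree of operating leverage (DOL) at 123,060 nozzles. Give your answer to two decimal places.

2.28

At 123,060 units, contribution = 123,060 × $84.76 = $10,430,565.60.
Subtracting fixed costs: EBIT = $10,430,565.60 − $5,851,900 = $4,578,665.60.
So DOL = total CM / EBIT = $10,430,565.60 / $4,578,665.60 = 2.2781.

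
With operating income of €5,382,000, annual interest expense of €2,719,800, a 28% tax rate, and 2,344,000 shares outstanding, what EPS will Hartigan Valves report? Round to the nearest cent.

€0.82

Pre-tax income = €5,382,000 − €2,719,800.00 = €2,662,200.00.
Net income = €2,662,200.00 × (1 − 0.28) = €1,916,784.00.
EPS = €1,916,784.00 ÷ 2,344,000 = €0.82.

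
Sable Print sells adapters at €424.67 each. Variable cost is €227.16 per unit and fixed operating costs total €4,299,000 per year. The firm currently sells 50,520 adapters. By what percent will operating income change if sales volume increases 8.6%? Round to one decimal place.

Contribution at this volume is 50,520 × €197.51 = €9,978,205.20.
EBIT = €9,978,205.20 − €4,299,000 = €5,679,205.20.
DOL = contribution ÷ EBIT = €9,978,205.20 ÷ €5,679,205.20 = 1.7570.
So EBIT moves 1.7570 × (+8.6%) = +15.1%.

+15.1%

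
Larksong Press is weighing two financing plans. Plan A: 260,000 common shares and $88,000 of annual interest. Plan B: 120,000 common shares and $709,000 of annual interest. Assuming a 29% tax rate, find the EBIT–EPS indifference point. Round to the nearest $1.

$1,241,286

At indifference, (EBIT − 88,000)(1 − t)/260,000 = (EBIT − 709,000)(1 − t)/120,000.
Cancelling (1 − t) and cross-multiplying: 120,000·(EBIT − 88,000) = 260,000·(EBIT − 709,000).
EBIT × (260,000 − 120,000) = 709,000 × 260,000 − 88,000 × 120,000 = 173,780,000,000, so EBIT = 173,780,000,000 ÷ 140,000 = 1,241,285.71.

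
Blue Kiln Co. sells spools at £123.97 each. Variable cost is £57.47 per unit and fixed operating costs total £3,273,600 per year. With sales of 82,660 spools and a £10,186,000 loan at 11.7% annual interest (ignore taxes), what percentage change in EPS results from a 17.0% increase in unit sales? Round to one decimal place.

+90.6%

Total contribution margin = 82,660 × £66.50 = £5,496,890.00.
Operating income = contribution − fixed costs = £5,496,890.00 − £3,273,600 = £2,223,290.00.
Interest = £1,191,762.00, so EBIT − I = £1,031,528.00.
DCL = total CM / (EBIT − I) = £5,496,890.00 / £1,031,528.00 = 5.3289.
%ΔEPS = DCL × %ΔSales = 5.3289 × +17.0% = +90.6%.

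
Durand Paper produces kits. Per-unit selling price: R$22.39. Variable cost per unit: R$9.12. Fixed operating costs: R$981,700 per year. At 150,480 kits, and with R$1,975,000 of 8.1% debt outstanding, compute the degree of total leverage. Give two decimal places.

At 150,480 units, contribution = 150,480 × R$13.27 = R$1,996,869.60.
EBIT = R$1,996,869.60 − R$981,700 = R$1,015,169.60. Interest = R$159,975.00, so EBIT − I = R$855,194.60.
Degree of total leverage = total CM / (EBIT − interest) = R$1,996,869.60 / R$855,194.60 = 2.3350.

2.33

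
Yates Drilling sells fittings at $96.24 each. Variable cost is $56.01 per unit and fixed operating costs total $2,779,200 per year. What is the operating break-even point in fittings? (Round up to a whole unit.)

69,083 fittings

Each unit contributes $96.24 − $56.01 = $40.23.
Break-even volume = fixed costs ÷ CM per unit = $2,779,200 ÷ $40.23 = 69,082.77, so 69,083 fittings.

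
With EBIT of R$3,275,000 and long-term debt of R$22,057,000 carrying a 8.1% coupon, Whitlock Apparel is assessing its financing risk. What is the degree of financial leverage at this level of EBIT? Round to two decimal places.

2.20

Annual interest charges come to R$1,786,617.00.
Degree of financial leverage = EBIT / (EBIT − interest) = R$3,275,000 / R$1,488,383.00 = 2.2004.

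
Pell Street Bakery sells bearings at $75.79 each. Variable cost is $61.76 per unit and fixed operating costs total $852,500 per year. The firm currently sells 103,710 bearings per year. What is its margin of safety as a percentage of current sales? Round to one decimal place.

41.4%

Contribution margin per unit = $75.79 − $61.76 = $14.03. Break-even units = $852,500 ÷ $14.03 = 60,762.65; break-even revenue = 60,762.65 × $75.79 = $4,605,201.35.
Current sales = 103,710 × $75.79 = $7,860,180.90.
Margin of safety = ($7,860,180.90 − $4,605,201.35) ÷ $7,860,180.90 = 41.4%.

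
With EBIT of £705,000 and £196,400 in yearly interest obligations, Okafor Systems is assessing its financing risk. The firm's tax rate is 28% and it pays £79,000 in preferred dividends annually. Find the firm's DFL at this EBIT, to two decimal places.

Interest = £196,400.00.
Preferred dividends grossed up pre-tax: £79,000 / (1 − 0.28) = £109,722.22.
DFL = EBIT ÷ [EBIT − I − D_p/(1−t)] = £705,000 ÷ [£705,000 − £196,400.00 − £109,722.22] = £705,000 ÷ £398,877.78 = 1.7675.

1.77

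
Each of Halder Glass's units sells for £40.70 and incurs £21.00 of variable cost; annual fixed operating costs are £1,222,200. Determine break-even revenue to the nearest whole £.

Contribution margin per unit = £40.70 − £21.00 = £19.70, a CM ratio of £19.70 ÷ £40.70 = 0.4840.
Break-even revenue = fixed costs × price ÷ CM = £1,222,200 × £40.70 ÷ £19.70 = £2,525,053.

£2,525,053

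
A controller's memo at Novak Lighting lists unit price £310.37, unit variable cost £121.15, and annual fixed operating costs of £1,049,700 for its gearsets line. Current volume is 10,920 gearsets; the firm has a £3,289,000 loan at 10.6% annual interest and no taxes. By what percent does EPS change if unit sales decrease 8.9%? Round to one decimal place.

Total contribution margin = 10,920 × £189.22 = £2,066,282.40.
Subtracting fixed costs: EBIT = £2,066,282.40 − £1,049,700 = £1,016,582.40.
After interest of £348,634.00, pre-tax earnings = £667,948.40.
DCL = total CM / (EBIT − I) = £2,066,282.40 / £667,948.40 = 3.0935.
EPS therefore changes by 3.0935 × (-8.9%) = -27.5%.

-27.5%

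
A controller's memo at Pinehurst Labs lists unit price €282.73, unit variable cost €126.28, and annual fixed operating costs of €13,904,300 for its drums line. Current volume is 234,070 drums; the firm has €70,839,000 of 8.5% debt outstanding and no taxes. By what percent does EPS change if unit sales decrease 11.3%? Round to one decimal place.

-24.8%

Total contribution margin = 234,070 × €156.45 = €36,620,251.50.
Operating income = contribution − fixed costs = €36,620,251.50 − €13,904,300 = €22,715,951.50.
After interest of €6,021,315.00, pre-tax earnings = €16,694,636.50.
DCL = total CM / (EBIT − I) = €36,620,251.50 / €16,694,636.50 = 2.1935.
%ΔEPS = DCL × %ΔSales = 2.1935 × -11.3% = -24.8%.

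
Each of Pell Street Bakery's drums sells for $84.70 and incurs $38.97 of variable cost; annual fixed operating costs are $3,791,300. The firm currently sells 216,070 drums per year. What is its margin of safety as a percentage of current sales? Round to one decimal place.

61.6%

Each unit contributes $84.70 − $38.97 = $45.73. Break-even units = $3,791,300 ÷ $45.73 = 82,906.19; break-even revenue = 82,906.19 × $84.70 = $7,022,154.17.
Current sales = 216,070 × $84.70 = $18,301,129.00.
Margin of safety = ($18,301,129.00 − $7,022,154.17) ÷ $18,301,129.00 = 61.6%.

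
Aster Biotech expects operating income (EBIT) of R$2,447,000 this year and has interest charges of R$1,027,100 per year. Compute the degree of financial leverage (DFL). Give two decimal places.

1.72

Interest = R$1,027,100.00.
DFL = EBIT ÷ (EBIT − I) = R$2,447,000 ÷ (R$2,447,000 − R$1,027,100.00) = R$2,447,000 ÷ R$1,419,900.00 = 1.7234.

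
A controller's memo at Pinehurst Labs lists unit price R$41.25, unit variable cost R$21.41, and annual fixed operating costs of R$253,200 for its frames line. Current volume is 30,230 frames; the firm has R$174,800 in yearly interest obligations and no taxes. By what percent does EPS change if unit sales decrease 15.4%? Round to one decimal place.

Total contribution margin = 30,230 × R$19.84 = R$599,763.20.
Operating income = contribution − fixed costs = R$599,763.20 − R$253,200 = R$346,563.20.
After interest of R$174,800.00, pre-tax earnings = R$171,763.20.
Degree of combined leverage = contribution ÷ (EBIT − I) = R$599,763.20 ÷ R$171,763.20 = 3.4918.
EPS therefore changes by 3.4918 × (-15.4%) = -53.8%.

-53.8%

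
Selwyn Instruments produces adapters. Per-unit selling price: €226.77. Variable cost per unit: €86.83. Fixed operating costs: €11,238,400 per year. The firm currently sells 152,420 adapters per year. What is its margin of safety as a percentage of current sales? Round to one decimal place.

Unit CM = price − variable cost = €226.77 − €86.83 = €139.94. Break-even units = €11,238,400 ÷ €139.94 = 80,308.70; break-even revenue = 80,308.70 × €226.77 = €18,211,604.74.
Actual sales revenue = 152,420 × €226.77 = €34,564,283.40.
Margin of safety = (€34,564,283.40 − €18,211,604.74) ÷ €34,564,283.40 = 47.3%.

47.3%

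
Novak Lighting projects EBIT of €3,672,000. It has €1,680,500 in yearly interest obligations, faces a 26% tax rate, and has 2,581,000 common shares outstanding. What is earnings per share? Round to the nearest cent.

€0.57

Pre-tax income = €3,672,000 − €1,680,500.00 = €1,991,500.00.
Net income = €1,991,500.00 × (1 − 0.26) = €1,473,710.00.
EPS = €1,473,710.00 ÷ 2,581,000 = €0.57.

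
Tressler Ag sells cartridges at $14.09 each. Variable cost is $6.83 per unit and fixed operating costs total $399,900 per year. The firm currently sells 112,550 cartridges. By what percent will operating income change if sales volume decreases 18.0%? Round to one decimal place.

-35.3%

At 112,550 units, contribution = 112,550 × $7.26 = $817,113.00.
Subtracting fixed costs: EBIT = $817,113.00 − $399,900 = $417,213.00.
DOL = contribution ÷ EBIT = $817,113.00 ÷ $417,213.00 = 1.9585.
%ΔEBIT = DOL × %ΔSales = 1.9585 × -18.0% = -35.3%.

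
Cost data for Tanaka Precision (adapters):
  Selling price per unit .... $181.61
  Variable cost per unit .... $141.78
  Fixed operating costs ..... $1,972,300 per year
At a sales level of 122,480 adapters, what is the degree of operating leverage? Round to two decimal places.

At 122,480 units, contribution = 122,480 × $39.83 = $4,878,378.40.
Subtracting fixed costs: EBIT = $4,878,378.40 − $1,972,300 = $2,906,078.40.
Degree of operating leverage = $4,878,378.40 / $2,906,078.40 = 1.6787.

1.68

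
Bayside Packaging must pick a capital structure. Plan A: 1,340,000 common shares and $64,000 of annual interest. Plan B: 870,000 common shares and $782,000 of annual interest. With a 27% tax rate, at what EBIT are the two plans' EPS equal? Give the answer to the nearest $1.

At indifference, (EBIT − 64,000)(1 − t)/1,340,000 = (EBIT − 782,000)(1 − t)/870,000.
Cancelling (1 − t) and cross-multiplying: 870,000·(EBIT − 64,000) = 1,340,000·(EBIT − 782,000).
EBIT × (1,340,000 − 870,000) = 782,000 × 1,340,000 − 64,000 × 870,000 = 992,200,000,000, so EBIT = 992,200,000,000 ÷ 470,000 = 2,111,063.83.

$2,111,064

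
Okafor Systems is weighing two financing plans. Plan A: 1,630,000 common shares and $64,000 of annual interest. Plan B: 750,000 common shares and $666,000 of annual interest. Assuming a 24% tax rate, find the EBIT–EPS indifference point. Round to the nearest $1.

Set EPS_A = EPS_B: (EBIT − $64,000)(1 − 0.24) ÷ 1,630,000 = (EBIT − $666,000)(1 − 0.24) ÷ 750,000.
Cancelling (1 − t) and cross-multiplying: 750,000·(EBIT − 64,000) = 1,630,000·(EBIT − 666,000).
Solving, EBIT = (666,000·1,630,000 − 64,000·750,000) / (1,630,000 − 750,000) = 1,037,580,000,000 / 880,000 = 1,179,068.18.

$1,179,068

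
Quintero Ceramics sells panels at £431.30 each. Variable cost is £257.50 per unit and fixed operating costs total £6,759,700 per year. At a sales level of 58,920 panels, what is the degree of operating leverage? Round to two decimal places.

Contribution at this volume is 58,920 × £173.80 = £10,240,296.00.
Subtracting fixed costs: EBIT = £10,240,296.00 − £6,759,700 = £3,480,596.00.
Degree of operating leverage = £10,240,296.00 / £3,480,596.00 = 2.9421.

2.94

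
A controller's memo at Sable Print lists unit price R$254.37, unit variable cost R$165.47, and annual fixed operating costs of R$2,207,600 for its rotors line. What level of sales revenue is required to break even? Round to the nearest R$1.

Contribution margin per unit = R$254.37 − R$165.47 = R$88.90, a CM ratio of R$88.90 ÷ R$254.37 = 0.3495.
Break-even sales = FC ÷ CM ratio = R$2,207,600 × R$254.37 / R$88.90 = R$6,316,617.

R$6,316,617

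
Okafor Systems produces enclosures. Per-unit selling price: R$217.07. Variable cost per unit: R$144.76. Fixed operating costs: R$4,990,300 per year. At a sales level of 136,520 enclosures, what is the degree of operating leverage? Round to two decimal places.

2.02

At 136,520 units, contribution = 136,520 × R$72.31 = R$9,871,761.20.
Operating income = contribution − fixed costs = R$9,871,761.20 − R$4,990,300 = R$4,881,461.20.
So DOL = total CM / EBIT = R$9,871,761.20 / R$4,881,461.20 = 2.0223.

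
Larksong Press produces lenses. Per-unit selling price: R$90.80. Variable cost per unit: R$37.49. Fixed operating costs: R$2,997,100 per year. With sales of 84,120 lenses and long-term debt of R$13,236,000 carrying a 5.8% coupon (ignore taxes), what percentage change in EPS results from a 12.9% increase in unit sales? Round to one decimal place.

Total contribution margin = 84,120 × R$53.31 = R$4,484,437.20.
Subtracting fixed costs: EBIT = R$4,484,437.20 − R$2,997,100 = R$1,487,337.20.
Interest = R$767,688.00, so EBIT − I = R$719,649.20.
Degree of combined leverage = contribution ÷ (EBIT − I) = R$4,484,437.20 ÷ R$719,649.20 = 6.2314.
EPS therefore changes by 6.2314 × (+12.9%) = +80.4%.

+80.4%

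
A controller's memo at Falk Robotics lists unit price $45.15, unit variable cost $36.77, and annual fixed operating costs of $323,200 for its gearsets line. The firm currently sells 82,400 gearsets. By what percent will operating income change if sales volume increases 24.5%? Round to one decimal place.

+46.1%

At 82,400 units, contribution = 82,400 × $8.38 = $690,512.00.
EBIT = $690,512.00 − $323,200 = $367,312.00.
DOL = contribution ÷ EBIT = $690,512.00 ÷ $367,312.00 = 1.8799.
%ΔEBIT = DOL × %ΔSales = 1.8799 × +24.5% = +46.1%.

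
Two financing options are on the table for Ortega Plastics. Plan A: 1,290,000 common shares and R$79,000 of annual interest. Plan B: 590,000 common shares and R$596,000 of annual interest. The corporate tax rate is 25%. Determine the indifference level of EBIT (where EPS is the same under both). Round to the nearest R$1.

R$1,031,757

At indifference, (EBIT − 79,000)(1 − t)/1,290,000 = (EBIT − 596,000)(1 − t)/590,000.
The (1 − t) factor cancels: (EBIT − 79,000) × 590,000 = (EBIT − 596,000) × 1,290,000.
Solving, EBIT = (596,000·1,290,000 − 79,000·590,000) / (1,290,000 − 590,000) = 722,230,000,000 / 700,000 = 1,031,757.14.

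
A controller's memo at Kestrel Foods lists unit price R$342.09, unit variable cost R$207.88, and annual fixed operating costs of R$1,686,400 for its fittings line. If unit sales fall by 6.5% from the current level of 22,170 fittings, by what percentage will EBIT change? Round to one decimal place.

At 22,170 units, contribution = 22,170 × R$134.21 = R$2,975,435.70.
Operating income = contribution − fixed costs = R$2,975,435.70 − R$1,686,400 = R$1,289,035.70.
So DOL = total CM / EBIT = R$2,975,435.70 / R$1,289,035.70 = 2.3083.
Operating income changes by 2.3083 × -6.5% = -15.0%.

-15.0%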